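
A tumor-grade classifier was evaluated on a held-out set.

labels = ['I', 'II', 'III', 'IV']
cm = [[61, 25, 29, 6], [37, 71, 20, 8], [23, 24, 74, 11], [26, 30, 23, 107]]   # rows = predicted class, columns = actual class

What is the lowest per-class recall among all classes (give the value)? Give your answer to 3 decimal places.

Per-class recall (TP/(TP+FN)):
  I: TP=61, FN=37+23+26=86 → 61/147 = 0.4150
  II: TP=71, FN=25+24+30=79 → 71/150 = 0.4733
  III: TP=74, FN=29+20+23=72 → 74/146 = 0.5068
  IV: TP=107, FN=6+8+11=25 → 107/132 = 0.8106
Lowest is class 'I' with recall = 0.415.

0.415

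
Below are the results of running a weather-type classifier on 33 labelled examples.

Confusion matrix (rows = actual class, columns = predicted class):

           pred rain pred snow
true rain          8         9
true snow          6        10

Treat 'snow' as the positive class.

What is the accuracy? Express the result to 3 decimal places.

0.545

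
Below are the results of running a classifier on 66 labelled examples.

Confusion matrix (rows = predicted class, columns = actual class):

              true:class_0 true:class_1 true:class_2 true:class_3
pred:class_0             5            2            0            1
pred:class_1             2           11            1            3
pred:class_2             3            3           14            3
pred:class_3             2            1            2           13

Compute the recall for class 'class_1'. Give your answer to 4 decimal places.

recall = TP/(TP+FN).
class_1: TP=11, FN=2+3+1=6 → 11/17 = 0.64706

0.6471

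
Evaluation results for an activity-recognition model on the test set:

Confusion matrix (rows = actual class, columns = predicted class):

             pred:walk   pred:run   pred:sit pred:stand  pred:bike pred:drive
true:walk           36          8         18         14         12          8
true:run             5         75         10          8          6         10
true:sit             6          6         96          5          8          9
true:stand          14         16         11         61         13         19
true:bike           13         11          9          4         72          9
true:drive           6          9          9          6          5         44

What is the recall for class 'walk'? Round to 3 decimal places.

0.375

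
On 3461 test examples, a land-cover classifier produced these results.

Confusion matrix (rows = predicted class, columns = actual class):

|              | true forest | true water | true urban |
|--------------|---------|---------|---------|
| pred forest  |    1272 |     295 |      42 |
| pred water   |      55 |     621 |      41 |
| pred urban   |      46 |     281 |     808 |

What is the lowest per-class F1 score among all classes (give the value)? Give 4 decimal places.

Per-class F1 score (2·TP/(2·TP+FP+FN)):
  forest: TP=1272, FP=295+42=337, FN=55+46=101 → 2544/2982 = 0.85312
  water: TP=621, FP=55+41=96, FN=295+281=576 → 1242/1914 = 0.64890
  urban: TP=808, FP=46+281=327, FN=42+41=83 → 1616/2026 = 0.79763
Lowest is class 'water' with F1 score = 0.6489.

0.6489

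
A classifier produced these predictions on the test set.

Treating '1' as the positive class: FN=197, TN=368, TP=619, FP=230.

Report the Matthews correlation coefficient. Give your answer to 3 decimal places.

0.377

MCC = (TP·TN − FP·FN) / √((TP+FP)(TP+FN)(TN+FP)(TN+FN))
Numerator = 619·368 − 230·197 = 182482
Denominator = √(849·816·598·565) = √234070930080 = 483808.7743
MCC = 182482 / 483808.7743 = 0.377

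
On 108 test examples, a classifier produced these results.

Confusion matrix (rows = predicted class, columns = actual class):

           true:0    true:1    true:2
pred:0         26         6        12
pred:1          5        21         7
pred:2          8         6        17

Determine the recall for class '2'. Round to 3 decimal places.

0.472

Take TP from the diagonal, FP from the rest of the '2' prediction marginal, FN from the rest of the '2' actual marginal.
recall = TP/(TP+FN).
2: TP=17, FN=12+7=19 → 17/36 = 0.4722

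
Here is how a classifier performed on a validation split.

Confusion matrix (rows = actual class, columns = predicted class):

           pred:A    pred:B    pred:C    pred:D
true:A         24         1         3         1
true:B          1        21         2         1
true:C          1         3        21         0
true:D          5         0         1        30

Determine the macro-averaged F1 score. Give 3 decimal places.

Per-class F1 score (2·TP/(2·TP+FP+FN)):
  A: TP=24, FP=1+1+5=7, FN=1+3+1=5 → 48/60 = 0.8000
  B: TP=21, FP=1+3+0=4, FN=1+2+1=4 → 42/50 = 0.8400
  C: TP=21, FP=3+2+1=6, FN=1+3+0=4 → 42/52 = 0.8077
  D: TP=30, FP=1+1+0=2, FN=5+0+1=6 → 60/68 = 0.8824
Macro-F1 score = mean = (0.8000 + 0.8400 + 0.8077 + 0.8824) / 4 = 0.833

0.833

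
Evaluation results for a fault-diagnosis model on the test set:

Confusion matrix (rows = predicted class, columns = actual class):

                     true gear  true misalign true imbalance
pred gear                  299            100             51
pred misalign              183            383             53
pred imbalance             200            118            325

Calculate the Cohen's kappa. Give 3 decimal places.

0.389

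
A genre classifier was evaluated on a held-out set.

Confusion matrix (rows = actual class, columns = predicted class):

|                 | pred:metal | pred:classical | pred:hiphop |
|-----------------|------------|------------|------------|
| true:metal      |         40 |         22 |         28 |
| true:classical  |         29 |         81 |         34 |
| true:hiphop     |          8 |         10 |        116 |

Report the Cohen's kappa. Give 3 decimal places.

0.454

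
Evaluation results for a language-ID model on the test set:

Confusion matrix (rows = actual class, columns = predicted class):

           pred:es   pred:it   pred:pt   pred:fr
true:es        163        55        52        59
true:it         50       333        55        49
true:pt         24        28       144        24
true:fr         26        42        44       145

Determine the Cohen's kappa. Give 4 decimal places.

Observed agreement pₒ = trace/N = 785/1293 = 0.60712
Expected agreement pₑ = Σ (rowᵢ·colᵢ)/N² = (329·263 + 487·458 + 220·295 + 257·277)/1293² = 0.26657
κ = (pₒ − pₑ)/(1 − pₑ) = (0.60712 − 0.26657)/(1 − 0.26657) = 0.4643

0.4643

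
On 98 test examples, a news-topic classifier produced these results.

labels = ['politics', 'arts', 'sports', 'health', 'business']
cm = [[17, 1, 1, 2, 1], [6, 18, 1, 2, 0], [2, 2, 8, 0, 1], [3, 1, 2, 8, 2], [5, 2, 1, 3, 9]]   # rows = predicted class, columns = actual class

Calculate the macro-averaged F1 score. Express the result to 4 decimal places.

0.6002

Per-class F1 score (2·TP/(2·TP+FP+FN)):
  politics: TP=17, FP=1+1+2+1=5, FN=6+2+3+5=16 → 34/55 = 0.61818
  arts: TP=18, FP=6+1+2+0=9, FN=1+2+1+2=6 → 36/51 = 0.70588
  sports: TP=8, FP=2+2+0+1=5, FN=1+1+2+1=5 → 16/26 = 0.61538
  health: TP=8, FP=3+1+2+2=8, FN=2+2+0+3=7 → 16/31 = 0.51613
  business: TP=9, FP=5+2+1+3=11, FN=1+0+1+2=4 → 18/33 = 0.54545
Macro-F1 score = mean = (0.61818 + 0.70588 + 0.61538 + 0.51613 + 0.54545) / 5 = 0.6002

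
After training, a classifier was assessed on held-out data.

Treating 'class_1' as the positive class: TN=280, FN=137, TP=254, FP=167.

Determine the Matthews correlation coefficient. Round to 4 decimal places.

MCC = (TP·TN − FP·FN) / √((TP+FP)(TP+FN)(TN+FP)(TN+FN))
Numerator = 254·280 − 167·137 = 48241
Denominator = √(421·391·447·417) = √30683325789 = 175166.5658
MCC = 48241 / 175166.5658 = 0.2754

0.2754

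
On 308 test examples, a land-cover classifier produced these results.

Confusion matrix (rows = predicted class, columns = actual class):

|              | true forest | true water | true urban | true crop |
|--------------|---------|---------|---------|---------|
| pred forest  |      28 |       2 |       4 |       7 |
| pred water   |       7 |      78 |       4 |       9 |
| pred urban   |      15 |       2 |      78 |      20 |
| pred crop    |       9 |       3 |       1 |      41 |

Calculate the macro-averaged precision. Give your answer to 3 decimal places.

Per-class precision (TP/(TP+FP)):
  forest: TP=28, FP=2+4+7=13 → 28/41 = 0.6829
  water: TP=78, FP=7+4+9=20 → 78/98 = 0.7959
  urban: TP=78, FP=15+2+20=37 → 78/115 = 0.6783
  crop: TP=41, FP=9+3+1=13 → 41/54 = 0.7593
Macro-precision = mean = (0.6829 + 0.7959 + 0.6783 + 0.7593) / 4 = 0.729

0.729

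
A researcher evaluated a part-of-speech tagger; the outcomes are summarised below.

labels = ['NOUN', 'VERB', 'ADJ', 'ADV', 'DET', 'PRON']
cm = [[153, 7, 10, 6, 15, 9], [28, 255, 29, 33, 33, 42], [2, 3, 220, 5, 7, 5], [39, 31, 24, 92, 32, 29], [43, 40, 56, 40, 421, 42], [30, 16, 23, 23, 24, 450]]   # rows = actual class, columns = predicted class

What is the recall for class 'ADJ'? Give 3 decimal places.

0.909

Treat 'ADJ' as positive and all other classes as negative.
recall = TP/(TP+FN).
ADJ: TP=220, FN=2+3+5+7+5=22 → 220/242 = 0.9091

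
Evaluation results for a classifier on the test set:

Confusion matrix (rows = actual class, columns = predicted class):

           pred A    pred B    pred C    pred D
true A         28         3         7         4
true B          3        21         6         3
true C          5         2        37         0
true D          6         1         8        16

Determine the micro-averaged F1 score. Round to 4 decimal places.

0.6800

Micro-averaging pools counts across classes: ΣTP=102, ΣFP=48, ΣFN=48.
Micro-F1 score = 2·TP/(2·TP+FP+FN) on pooled counts = 0.6800 (equals overall accuracy in single-label multiclass).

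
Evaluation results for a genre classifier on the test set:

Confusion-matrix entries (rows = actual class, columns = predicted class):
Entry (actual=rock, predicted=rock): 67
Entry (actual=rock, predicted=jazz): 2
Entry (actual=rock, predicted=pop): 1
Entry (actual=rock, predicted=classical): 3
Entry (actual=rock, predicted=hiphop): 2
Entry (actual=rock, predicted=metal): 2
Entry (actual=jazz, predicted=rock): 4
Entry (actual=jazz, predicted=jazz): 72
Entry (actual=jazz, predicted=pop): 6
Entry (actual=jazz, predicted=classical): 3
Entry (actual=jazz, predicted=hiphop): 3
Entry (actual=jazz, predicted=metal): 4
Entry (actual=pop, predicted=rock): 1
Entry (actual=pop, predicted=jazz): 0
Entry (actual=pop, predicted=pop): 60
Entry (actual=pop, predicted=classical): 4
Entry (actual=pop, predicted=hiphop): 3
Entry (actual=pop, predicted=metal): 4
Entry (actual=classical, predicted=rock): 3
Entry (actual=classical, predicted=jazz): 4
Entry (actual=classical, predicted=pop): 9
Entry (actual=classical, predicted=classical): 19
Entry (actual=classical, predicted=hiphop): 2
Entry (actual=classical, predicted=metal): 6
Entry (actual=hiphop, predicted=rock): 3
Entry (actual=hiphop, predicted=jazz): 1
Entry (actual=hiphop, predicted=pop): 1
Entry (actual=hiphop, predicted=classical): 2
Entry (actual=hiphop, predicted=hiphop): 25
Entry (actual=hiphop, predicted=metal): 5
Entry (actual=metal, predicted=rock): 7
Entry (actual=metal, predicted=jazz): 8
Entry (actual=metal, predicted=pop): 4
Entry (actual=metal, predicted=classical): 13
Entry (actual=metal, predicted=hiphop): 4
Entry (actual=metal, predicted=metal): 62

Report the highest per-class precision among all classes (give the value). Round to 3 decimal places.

Per-class precision (TP/(TP+FP)):
  rock: TP=67, FP=4+1+3+3+7=18 → 67/85 = 0.7882
  jazz: TP=72, FP=2+0+4+1+8=15 → 72/87 = 0.8276
  pop: TP=60, FP=1+6+9+1+4=21 → 60/81 = 0.7407
  classical: TP=19, FP=3+3+4+2+13=25 → 19/44 = 0.4318
  hiphop: TP=25, FP=2+3+3+2+4=14 → 25/39 = 0.6410
  metal: TP=62, FP=2+4+4+6+5=21 → 62/83 = 0.7470
Highest is class 'jazz' with precision = 0.828.

0.828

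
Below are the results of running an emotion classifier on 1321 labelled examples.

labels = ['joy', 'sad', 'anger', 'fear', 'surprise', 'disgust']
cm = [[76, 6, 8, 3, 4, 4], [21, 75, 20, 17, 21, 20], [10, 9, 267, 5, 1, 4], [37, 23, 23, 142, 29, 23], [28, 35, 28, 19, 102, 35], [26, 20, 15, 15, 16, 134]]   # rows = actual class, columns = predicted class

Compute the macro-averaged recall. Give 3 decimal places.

Per-class recall (TP/(TP+FN)):
  joy: TP=76, FN=6+8+3+4+4=25 → 76/101 = 0.7525
  sad: TP=75, FN=21+20+17+21+20=99 → 75/174 = 0.4310
  anger: TP=267, FN=10+9+5+1+4=29 → 267/296 = 0.9020
  fear: TP=142, FN=37+23+23+29+23=135 → 142/277 = 0.5126
  surprise: TP=102, FN=28+35+28+19+35=145 → 102/247 = 0.4130
  disgust: TP=134, FN=26+20+15+15+16=92 → 134/226 = 0.5929
Macro-recall = mean = (0.7525 + 0.4310 + 0.9020 + 0.5126 + 0.4130 + 0.5929) / 6 = 0.601

0.601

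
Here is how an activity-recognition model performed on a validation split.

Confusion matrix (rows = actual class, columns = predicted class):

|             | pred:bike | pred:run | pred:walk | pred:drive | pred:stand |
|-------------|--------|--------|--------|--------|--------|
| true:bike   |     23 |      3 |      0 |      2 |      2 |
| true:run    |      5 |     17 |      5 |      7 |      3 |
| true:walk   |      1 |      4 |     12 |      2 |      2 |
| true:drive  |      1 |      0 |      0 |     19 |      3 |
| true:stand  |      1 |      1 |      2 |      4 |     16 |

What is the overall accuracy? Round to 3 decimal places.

Accuracy = trace / total = (23+17+12+19+16=87) / 135 = 87/135 = 0.644

0.644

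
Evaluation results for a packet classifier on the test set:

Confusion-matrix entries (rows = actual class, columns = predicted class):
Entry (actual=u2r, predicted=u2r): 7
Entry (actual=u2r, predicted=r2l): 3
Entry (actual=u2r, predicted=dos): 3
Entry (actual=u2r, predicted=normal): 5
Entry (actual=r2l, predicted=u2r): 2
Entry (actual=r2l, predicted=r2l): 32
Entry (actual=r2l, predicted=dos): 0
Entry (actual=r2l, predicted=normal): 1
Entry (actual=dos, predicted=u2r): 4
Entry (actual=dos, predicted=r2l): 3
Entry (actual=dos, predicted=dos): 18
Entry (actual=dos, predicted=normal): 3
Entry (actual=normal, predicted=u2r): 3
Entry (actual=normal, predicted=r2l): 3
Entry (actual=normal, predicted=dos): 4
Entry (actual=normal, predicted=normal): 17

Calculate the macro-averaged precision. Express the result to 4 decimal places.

0.6480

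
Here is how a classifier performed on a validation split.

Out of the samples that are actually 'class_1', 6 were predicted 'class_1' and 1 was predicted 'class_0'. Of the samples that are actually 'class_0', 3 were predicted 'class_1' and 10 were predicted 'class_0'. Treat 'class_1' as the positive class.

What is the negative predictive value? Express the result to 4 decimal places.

0.9091

NPV = TN/(TN+FN) = 10/(10+1) = 0.9091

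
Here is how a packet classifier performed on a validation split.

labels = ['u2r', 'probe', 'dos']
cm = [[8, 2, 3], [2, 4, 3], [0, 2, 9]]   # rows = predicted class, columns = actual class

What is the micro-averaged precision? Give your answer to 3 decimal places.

0.636

Micro-averaging pools counts across classes: ΣTP=21, ΣFP=12, ΣFN=12.
Micro-precision = TP/(TP+FP) on pooled counts = 0.636 (equals overall accuracy in single-label multiclass).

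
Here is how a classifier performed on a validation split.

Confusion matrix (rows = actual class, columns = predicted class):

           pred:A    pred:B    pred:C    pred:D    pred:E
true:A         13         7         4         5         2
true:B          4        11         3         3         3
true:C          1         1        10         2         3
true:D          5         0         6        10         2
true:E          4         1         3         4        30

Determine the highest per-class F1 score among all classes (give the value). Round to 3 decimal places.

Per-class F1 score (2·TP/(2·TP+FP+FN)):
  A: TP=13, FP=4+1+5+4=14, FN=7+4+5+2=18 → 26/58 = 0.4483
  B: TP=11, FP=7+1+0+1=9, FN=4+3+3+3=13 → 22/44 = 0.5000
  C: TP=10, FP=4+3+6+3=16, FN=1+1+2+3=7 → 20/43 = 0.4651
  D: TP=10, FP=5+3+2+4=14, FN=5+0+6+2=13 → 20/47 = 0.4255
  E: TP=30, FP=2+3+3+2=10, FN=4+1+3+4=12 → 60/82 = 0.7317
Highest is class 'E' with F1 score = 0.732.

0.732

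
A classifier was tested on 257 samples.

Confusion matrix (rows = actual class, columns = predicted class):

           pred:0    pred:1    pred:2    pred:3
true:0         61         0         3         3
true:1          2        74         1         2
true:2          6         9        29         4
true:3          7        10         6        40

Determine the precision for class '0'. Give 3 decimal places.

0.803

Treat '0' as positive and all other classes as negative.
precision = TP/(TP+FP).
0: TP=61, FP=2+6+7=15 → 61/76 = 0.8026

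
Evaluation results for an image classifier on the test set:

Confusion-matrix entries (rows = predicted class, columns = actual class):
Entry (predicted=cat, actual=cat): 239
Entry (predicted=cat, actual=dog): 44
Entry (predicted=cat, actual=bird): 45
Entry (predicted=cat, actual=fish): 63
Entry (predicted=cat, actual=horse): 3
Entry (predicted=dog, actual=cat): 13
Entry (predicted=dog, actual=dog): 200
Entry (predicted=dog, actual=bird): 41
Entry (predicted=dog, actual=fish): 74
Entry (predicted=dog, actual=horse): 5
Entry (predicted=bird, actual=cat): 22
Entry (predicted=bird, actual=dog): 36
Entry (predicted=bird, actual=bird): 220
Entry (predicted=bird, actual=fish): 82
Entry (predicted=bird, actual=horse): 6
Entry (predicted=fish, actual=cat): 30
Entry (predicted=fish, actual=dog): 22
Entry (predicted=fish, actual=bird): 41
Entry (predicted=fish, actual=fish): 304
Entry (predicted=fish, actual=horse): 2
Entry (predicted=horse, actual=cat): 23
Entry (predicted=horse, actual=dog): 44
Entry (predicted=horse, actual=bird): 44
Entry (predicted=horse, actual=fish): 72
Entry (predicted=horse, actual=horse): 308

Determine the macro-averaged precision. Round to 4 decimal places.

0.6395

Per-class precision (TP/(TP+FP)):
  cat: TP=239, FP=44+45+63+3=155 → 239/394 = 0.60660
  dog: TP=200, FP=13+41+74+5=133 → 200/333 = 0.60060
  bird: TP=220, FP=22+36+82+6=146 → 220/366 = 0.60109
  fish: TP=304, FP=30+22+41+2=95 → 304/399 = 0.76190
  horse: TP=308, FP=23+44+44+72=183 → 308/491 = 0.62729
Macro-precision = mean = (0.60660 + 0.60060 + 0.60109 + 0.76190 + 0.62729) / 5 = 0.6395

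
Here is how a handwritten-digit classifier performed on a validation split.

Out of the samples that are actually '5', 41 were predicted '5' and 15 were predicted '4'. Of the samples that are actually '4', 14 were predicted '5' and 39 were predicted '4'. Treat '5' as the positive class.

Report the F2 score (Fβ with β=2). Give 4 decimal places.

0.7348

Fβ = (1+β²)·TP / ((1+β²)·TP + β²·FN + FP), with β²=4
= 5·41 / (5·41 + 4·15 + 14) = 0.7348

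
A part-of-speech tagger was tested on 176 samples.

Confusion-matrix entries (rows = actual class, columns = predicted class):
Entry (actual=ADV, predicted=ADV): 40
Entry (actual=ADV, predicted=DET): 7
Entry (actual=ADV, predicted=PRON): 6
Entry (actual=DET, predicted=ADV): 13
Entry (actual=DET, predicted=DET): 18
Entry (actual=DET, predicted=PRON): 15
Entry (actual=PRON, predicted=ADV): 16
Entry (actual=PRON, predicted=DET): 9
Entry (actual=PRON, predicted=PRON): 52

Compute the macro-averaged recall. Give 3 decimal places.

0.607

Per-class recall (TP/(TP+FN)):
  ADV: TP=40, FN=7+6=13 → 40/53 = 0.7547
  DET: TP=18, FN=13+15=28 → 18/46 = 0.3913
  PRON: TP=52, FN=16+9=25 → 52/77 = 0.6753
Macro-recall = mean = (0.7547 + 0.3913 + 0.6753) / 3 = 0.607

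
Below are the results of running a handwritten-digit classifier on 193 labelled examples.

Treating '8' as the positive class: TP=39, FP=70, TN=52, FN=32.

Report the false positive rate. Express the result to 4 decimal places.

FPR = FP/(FP+TN) = 70/(70+52) = 0.5738

0.5738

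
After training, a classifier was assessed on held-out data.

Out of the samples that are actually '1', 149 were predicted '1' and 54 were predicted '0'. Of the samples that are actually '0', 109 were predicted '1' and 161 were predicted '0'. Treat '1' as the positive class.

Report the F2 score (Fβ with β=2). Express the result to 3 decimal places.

Fβ = (1+β²)·TP / ((1+β²)·TP + β²·FN + FP), with β²=4
= 5·149 / (5·149 + 4·54 + 109) = 0.696

0.696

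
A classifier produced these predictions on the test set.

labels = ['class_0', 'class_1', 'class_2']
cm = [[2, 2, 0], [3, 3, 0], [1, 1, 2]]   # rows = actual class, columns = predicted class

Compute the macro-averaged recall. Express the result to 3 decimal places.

Per-class recall (TP/(TP+FN)):
  class_0: TP=2, FN=2+0=2 → 2/4 = 0.5000
  class_1: TP=3, FN=3+0=3 → 3/6 = 0.5000
  class_2: TP=2, FN=1+1=2 → 2/4 = 0.5000
Macro-recall = mean = (0.5000 + 0.5000 + 0.5000) / 3 = 0.500

0.500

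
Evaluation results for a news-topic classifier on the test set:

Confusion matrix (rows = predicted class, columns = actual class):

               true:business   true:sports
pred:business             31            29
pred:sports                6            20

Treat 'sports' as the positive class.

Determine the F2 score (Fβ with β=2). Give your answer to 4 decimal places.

Fβ = (1+β²)·TP / ((1+β²)·TP + β²·FN + FP), with β²=4
= 5·20 / (5·20 + 4·29 + 6) = 0.4505

0.4505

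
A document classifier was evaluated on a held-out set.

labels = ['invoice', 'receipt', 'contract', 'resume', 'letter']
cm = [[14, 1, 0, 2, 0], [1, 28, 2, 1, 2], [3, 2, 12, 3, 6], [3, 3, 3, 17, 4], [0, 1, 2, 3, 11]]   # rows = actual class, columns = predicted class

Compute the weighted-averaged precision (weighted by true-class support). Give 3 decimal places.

Per-class precision (TP/(TP+FP)):
  invoice: TP=14, FP=1+3+3+0=7 → 14/21 = 0.6667
  receipt: TP=28, FP=1+2+3+1=7 → 28/35 = 0.8000
  contract: TP=12, FP=0+2+3+2=7 → 12/19 = 0.6316
  resume: TP=17, FP=2+1+3+3=9 → 17/26 = 0.6538
  letter: TP=11, FP=0+2+6+4=12 → 11/23 = 0.4783
Weighted-precision = Σ (supportᵢ/N)·precisionᵢ with N=124: (17/124)·0.6667 + (34/124)·0.8000 + (26/124)·0.6316 + (30/124)·0.6538 + (17/124)·0.4783 = 0.667

0.667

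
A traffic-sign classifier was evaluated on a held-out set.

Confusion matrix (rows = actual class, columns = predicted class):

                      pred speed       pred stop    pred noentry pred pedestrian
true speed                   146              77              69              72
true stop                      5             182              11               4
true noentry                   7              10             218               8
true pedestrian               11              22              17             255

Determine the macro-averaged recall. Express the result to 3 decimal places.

0.759

Per-class recall (TP/(TP+FN)):
  speed: TP=146, FN=77+69+72=218 → 146/364 = 0.4011
  stop: TP=182, FN=5+11+4=20 → 182/202 = 0.9010
  noentry: TP=218, FN=7+10+8=25 → 218/243 = 0.8971
  pedestrian: TP=255, FN=11+22+17=50 → 255/305 = 0.8361
Macro-recall = mean = (0.4011 + 0.9010 + 0.8971 + 0.8361) / 4 = 0.759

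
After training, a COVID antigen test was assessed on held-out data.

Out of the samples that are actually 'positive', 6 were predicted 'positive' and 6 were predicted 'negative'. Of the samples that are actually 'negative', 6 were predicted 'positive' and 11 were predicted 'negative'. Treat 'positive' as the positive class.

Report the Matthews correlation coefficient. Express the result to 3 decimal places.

MCC = (TP·TN − FP·FN) / √((TP+FP)(TP+FN)(TN+FP)(TN+FN))
Numerator = 6·11 − 6·6 = 30
Denominator = √(12·12·17·17) = √41616 = 204.0000
MCC = 30 / 204.0000 = 0.147

0.147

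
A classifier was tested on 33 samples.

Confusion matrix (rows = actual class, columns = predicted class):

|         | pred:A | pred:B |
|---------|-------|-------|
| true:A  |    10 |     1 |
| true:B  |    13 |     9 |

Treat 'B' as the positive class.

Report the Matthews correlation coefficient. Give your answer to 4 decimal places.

0.3264

MCC = (TP·TN − FP·FN) / √((TP+FP)(TP+FN)(TN+FP)(TN+FN))
Numerator = 9·10 − 1·13 = 77
Denominator = √(10·22·11·23) = √55660 = 235.9237
MCC = 77 / 235.9237 = 0.3264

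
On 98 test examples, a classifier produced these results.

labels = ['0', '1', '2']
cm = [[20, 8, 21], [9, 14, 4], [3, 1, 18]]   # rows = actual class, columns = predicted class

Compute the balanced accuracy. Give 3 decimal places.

Balanced accuracy = mean of per-class recall.
  0: recall = 20/49 = 0.4082
  1: recall = 14/27 = 0.5185
  2: recall = 18/22 = 0.8182
Mean = (0.4082 + 0.5185 + 0.8182) / 3 = 0.582

0.582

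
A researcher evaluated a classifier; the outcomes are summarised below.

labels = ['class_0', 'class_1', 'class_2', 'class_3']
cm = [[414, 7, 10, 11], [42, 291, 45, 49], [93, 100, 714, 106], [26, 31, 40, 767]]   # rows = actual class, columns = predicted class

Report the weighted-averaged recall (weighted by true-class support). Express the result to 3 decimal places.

0.796

Per-class recall (TP/(TP+FN)):
  class_0: TP=414, FN=7+10+11=28 → 414/442 = 0.9367
  class_1: TP=291, FN=42+45+49=136 → 291/427 = 0.6815
  class_2: TP=714, FN=93+100+106=299 → 714/1013 = 0.7048
  class_3: TP=767, FN=26+31+40=97 → 767/864 = 0.8877
Weighted-recall = Σ (supportᵢ/N)·recallᵢ with N=2746: (442/2746)·0.9367 + (427/2746)·0.6815 + (1013/2746)·0.7048 + (864/2746)·0.8877 = 0.796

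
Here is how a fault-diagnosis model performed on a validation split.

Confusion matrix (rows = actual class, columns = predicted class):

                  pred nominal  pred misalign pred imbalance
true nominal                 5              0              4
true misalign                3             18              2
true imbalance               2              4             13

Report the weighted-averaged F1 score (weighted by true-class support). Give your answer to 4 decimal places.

0.7086

Per-class F1 score (2·TP/(2·TP+FP+FN)):
  nominal: TP=5, FP=3+2=5, FN=0+4=4 → 10/19 = 0.52632
  misalign: TP=18, FP=0+4=4, FN=3+2=5 → 36/45 = 0.80000
  imbalance: TP=13, FP=4+2=6, FN=2+4=6 → 26/38 = 0.68421
Weighted-F1 score = Σ (supportᵢ/N)·F1 scoreᵢ with N=51: (9/51)·0.52632 + (23/51)·0.80000 + (19/51)·0.68421 = 0.7086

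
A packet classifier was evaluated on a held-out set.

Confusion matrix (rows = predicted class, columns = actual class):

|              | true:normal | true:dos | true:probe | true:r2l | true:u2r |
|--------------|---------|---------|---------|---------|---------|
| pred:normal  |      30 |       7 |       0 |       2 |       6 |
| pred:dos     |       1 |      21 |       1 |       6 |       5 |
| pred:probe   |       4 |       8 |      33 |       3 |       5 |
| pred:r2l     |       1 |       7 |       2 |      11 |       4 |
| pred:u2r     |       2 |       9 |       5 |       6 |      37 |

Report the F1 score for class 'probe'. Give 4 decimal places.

0.7021

F1 score = 2·TP/(2·TP+FP+FN).
probe: TP=33, FP=4+8+3+5=20, FN=0+1+2+5=8 → 66/94 = 0.70213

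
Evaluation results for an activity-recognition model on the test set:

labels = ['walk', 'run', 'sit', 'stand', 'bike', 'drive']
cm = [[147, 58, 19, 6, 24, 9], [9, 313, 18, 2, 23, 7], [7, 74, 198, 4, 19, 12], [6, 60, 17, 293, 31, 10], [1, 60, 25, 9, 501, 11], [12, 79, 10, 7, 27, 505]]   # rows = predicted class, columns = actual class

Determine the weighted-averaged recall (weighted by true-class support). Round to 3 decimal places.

Per-class recall (TP/(TP+FN)):
  walk: TP=147, FN=9+7+6+1+12=35 → 147/182 = 0.8077
  run: TP=313, FN=58+74+60+60+79=331 → 313/644 = 0.4860
  sit: TP=198, FN=19+18+17+25+10=89 → 198/287 = 0.6899
  stand: TP=293, FN=6+2+4+9+7=28 → 293/321 = 0.9128
  bike: TP=501, FN=24+23+19+31+27=124 → 501/625 = 0.8016
  drive: TP=505, FN=9+7+12+10+11=49 → 505/554 = 0.9116
Weighted-recall = Σ (supportᵢ/N)·recallᵢ with N=2613: (182/2613)·0.8077 + (644/2613)·0.4860 + (287/2613)·0.6899 + (321/2613)·0.9128 + (625/2613)·0.8016 + (554/2613)·0.9116 = 0.749

0.749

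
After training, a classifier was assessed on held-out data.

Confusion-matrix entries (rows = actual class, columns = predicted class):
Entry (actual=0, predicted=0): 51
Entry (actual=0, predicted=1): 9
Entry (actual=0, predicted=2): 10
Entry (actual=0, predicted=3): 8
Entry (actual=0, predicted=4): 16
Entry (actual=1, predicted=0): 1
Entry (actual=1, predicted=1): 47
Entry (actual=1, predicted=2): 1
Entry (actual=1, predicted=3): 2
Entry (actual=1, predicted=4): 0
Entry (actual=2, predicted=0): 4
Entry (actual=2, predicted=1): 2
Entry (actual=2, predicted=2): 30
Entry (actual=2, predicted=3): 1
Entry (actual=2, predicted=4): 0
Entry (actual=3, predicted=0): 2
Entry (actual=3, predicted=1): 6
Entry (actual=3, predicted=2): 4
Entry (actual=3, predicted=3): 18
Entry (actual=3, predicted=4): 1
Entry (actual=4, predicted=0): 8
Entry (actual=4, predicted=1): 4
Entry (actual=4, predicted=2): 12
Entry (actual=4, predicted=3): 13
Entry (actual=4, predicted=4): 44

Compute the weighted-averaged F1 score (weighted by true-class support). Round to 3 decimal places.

Per-class F1 score (2·TP/(2·TP+FP+FN)):
  0: TP=51, FP=1+4+2+8=15, FN=9+10+8+16=43 → 102/160 = 0.6375
  1: TP=47, FP=9+2+6+4=21, FN=1+1+2+0=4 → 94/119 = 0.7899
  2: TP=30, FP=10+1+4+12=27, FN=4+2+1+0=7 → 60/94 = 0.6383
  3: TP=18, FP=8+2+1+13=24, FN=2+6+4+1=13 → 36/73 = 0.4932
  4: TP=44, FP=16+0+0+1=17, FN=8+4+12+13=37 → 88/142 = 0.6197
Weighted-F1 score = Σ (supportᵢ/N)·F1 scoreᵢ with N=294: (94/294)·0.6375 + (51/294)·0.7899 + (37/294)·0.6383 + (31/294)·0.4932 + (81/294)·0.6197 = 0.644

0.644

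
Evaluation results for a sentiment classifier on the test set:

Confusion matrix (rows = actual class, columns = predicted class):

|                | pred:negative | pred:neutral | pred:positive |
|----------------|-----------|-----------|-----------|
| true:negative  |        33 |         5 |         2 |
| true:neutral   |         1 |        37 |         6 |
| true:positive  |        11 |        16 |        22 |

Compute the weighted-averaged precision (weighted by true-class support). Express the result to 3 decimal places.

0.702

Per-class precision (TP/(TP+FP)):
  negative: TP=33, FP=1+11=12 → 33/45 = 0.7333
  neutral: TP=37, FP=5+16=21 → 37/58 = 0.6379
  positive: TP=22, FP=2+6=8 → 22/30 = 0.7333
Weighted-precision = Σ (supportᵢ/N)·precisionᵢ with N=133: (40/133)·0.7333 + (44/133)·0.6379 + (49/133)·0.7333 = 0.702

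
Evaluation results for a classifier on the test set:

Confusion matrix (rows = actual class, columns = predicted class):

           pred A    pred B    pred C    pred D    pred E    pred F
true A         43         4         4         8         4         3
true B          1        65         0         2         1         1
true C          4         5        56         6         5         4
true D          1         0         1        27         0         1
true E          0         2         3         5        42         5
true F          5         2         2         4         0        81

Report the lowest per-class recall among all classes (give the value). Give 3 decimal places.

0.652

Per-class recall (TP/(TP+FN)):
  A: TP=43, FN=4+4+8+4+3=23 → 43/66 = 0.6515
  B: TP=65, FN=1+0+2+1+1=5 → 65/70 = 0.9286
  C: TP=56, FN=4+5+6+5+4=24 → 56/80 = 0.7000
  D: TP=27, FN=1+0+1+0+1=3 → 27/30 = 0.9000
  E: TP=42, FN=0+2+3+5+5=15 → 42/57 = 0.7368
  F: TP=81, FN=5+2+2+4+0=13 → 81/94 = 0.8617
Lowest is class 'A' with recall = 0.652.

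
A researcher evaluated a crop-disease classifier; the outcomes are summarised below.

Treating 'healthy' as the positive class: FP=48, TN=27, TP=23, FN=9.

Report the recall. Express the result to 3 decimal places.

Recall = TP/(TP+FN) = 23/(23+9) = 23/32 = 0.719

0.719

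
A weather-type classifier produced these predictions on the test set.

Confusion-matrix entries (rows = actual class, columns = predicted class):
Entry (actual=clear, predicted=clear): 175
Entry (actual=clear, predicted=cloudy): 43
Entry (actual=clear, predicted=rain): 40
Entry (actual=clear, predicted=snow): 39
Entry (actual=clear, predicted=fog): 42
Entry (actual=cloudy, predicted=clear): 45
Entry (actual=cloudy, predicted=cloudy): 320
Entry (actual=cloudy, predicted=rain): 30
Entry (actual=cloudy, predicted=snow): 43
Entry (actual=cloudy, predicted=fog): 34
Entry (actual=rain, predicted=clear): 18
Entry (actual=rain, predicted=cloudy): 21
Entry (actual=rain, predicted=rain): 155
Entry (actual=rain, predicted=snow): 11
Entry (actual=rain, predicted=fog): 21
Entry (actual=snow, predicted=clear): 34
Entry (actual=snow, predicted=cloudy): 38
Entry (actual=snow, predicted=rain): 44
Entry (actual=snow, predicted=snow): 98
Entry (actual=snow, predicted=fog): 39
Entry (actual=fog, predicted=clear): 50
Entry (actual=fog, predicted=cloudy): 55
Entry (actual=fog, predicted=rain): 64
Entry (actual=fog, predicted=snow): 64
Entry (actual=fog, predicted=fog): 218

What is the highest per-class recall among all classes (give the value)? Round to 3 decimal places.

0.686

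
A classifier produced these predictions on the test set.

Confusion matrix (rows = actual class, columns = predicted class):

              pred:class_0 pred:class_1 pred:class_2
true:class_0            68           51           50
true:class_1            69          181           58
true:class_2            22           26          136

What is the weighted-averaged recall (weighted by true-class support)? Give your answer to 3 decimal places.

Per-class recall (TP/(TP+FN)):
  class_0: TP=68, FN=51+50=101 → 68/169 = 0.4024
  class_1: TP=181, FN=69+58=127 → 181/308 = 0.5877
  class_2: TP=136, FN=22+26=48 → 136/184 = 0.7391
Weighted-recall = Σ (supportᵢ/N)·recallᵢ with N=661: (169/661)·0.4024 + (308/661)·0.5877 + (184/661)·0.7391 = 0.582

0.582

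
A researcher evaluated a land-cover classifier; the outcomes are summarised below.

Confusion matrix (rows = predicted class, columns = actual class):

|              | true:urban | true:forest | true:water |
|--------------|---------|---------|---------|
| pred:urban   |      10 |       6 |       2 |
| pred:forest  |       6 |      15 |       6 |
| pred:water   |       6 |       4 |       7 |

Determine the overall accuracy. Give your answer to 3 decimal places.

Accuracy = trace / total = (10+15+7=32) / 62 = 32/62 = 0.516

0.516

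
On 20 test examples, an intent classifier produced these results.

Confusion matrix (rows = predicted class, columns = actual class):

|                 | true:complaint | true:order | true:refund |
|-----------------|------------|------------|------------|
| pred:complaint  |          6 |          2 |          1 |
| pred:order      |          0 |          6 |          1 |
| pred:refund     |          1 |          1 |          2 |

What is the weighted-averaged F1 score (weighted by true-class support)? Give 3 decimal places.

0.700

Per-class F1 score (2·TP/(2·TP+FP+FN)):
  complaint: TP=6, FP=2+1=3, FN=0+1=1 → 12/16 = 0.7500
  order: TP=6, FP=0+1=1, FN=2+1=3 → 12/16 = 0.7500
  refund: TP=2, FP=1+1=2, FN=1+1=2 → 4/8 = 0.5000
Weighted-F1 score = Σ (supportᵢ/N)·F1 scoreᵢ with N=20: (7/20)·0.7500 + (9/20)·0.7500 + (4/20)·0.5000 = 0.700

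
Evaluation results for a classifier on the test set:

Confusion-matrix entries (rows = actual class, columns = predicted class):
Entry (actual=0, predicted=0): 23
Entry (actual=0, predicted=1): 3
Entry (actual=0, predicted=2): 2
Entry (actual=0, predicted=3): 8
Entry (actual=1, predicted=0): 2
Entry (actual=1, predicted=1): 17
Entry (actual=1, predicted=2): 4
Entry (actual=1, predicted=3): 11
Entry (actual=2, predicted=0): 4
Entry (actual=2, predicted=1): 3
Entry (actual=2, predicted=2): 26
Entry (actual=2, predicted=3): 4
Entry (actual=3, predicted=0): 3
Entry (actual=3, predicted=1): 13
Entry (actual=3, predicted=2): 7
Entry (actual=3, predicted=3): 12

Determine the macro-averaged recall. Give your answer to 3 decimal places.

0.546

Per-class recall (TP/(TP+FN)):
  0: TP=23, FN=3+2+8=13 → 23/36 = 0.6389
  1: TP=17, FN=2+4+11=17 → 17/34 = 0.5000
  2: TP=26, FN=4+3+4=11 → 26/37 = 0.7027
  3: TP=12, FN=3+13+7=23 → 12/35 = 0.3429
Macro-recall = mean = (0.6389 + 0.5000 + 0.7027 + 0.3429) / 4 = 0.546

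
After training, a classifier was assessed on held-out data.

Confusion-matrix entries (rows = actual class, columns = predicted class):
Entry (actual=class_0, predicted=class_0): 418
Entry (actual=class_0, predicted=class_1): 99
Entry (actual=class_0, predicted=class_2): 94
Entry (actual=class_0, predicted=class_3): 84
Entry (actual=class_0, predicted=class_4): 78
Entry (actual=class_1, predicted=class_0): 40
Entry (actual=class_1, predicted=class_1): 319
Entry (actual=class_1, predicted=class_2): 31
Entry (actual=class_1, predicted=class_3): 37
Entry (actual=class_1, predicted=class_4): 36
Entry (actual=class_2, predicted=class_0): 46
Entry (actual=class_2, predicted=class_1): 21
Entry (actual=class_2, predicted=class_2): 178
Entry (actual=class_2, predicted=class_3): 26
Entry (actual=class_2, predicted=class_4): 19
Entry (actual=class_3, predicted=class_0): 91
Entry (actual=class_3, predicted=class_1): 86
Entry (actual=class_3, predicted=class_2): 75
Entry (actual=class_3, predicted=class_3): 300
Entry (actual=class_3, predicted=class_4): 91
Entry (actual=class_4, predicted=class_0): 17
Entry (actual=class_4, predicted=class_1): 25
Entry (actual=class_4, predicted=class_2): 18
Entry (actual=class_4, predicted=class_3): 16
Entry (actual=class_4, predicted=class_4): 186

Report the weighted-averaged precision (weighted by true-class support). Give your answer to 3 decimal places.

Per-class precision (TP/(TP+FP)):
  class_0: TP=418, FP=40+46+91+17=194 → 418/612 = 0.6830
  class_1: TP=319, FP=99+21+86+25=231 → 319/550 = 0.5800
  class_2: TP=178, FP=94+31+75+18=218 → 178/396 = 0.4495
  class_3: TP=300, FP=84+37+26+16=163 → 300/463 = 0.6479
  class_4: TP=186, FP=78+36+19+91=224 → 186/410 = 0.4537
Weighted-precision = Σ (supportᵢ/N)·precisionᵢ with N=2431: (773/2431)·0.6830 + (463/2431)·0.5800 + (290/2431)·0.4495 + (643/2431)·0.6479 + (262/2431)·0.4537 = 0.602

0.602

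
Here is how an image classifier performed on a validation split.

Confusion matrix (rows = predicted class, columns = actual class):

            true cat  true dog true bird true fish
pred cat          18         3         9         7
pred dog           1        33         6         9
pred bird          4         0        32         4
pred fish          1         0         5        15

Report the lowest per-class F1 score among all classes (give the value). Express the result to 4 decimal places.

Per-class F1 score (2·TP/(2·TP+FP+FN)):
  cat: TP=18, FP=3+9+7=19, FN=1+4+1=6 → 36/61 = 0.59016
  dog: TP=33, FP=1+6+9=16, FN=3+0+0=3 → 66/85 = 0.77647
  bird: TP=32, FP=4+0+4=8, FN=9+6+5=20 → 64/92 = 0.69565
  fish: TP=15, FP=1+0+5=6, FN=7+9+4=20 → 30/56 = 0.53571
Lowest is class 'fish' with F1 score = 0.5357.

0.5357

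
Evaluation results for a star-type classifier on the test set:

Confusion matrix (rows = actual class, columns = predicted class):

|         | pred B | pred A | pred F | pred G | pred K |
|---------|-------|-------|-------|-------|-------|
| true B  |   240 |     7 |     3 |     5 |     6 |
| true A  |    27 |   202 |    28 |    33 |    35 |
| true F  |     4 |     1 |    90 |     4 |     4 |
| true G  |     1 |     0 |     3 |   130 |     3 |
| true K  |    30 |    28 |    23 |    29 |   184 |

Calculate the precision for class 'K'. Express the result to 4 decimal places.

0.7931

Treat 'K' as positive and all other classes as negative.
precision = TP/(TP+FP).
K: TP=184, FP=6+35+4+3=48 → 184/232 = 0.79310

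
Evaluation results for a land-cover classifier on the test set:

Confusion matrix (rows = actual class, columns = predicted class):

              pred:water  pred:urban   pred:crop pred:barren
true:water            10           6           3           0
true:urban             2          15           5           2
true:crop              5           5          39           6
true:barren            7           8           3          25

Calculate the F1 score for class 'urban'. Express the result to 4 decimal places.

Treat 'urban' as positive and all other classes as negative.
F1 score = 2·TP/(2·TP+FP+FN).
urban: TP=15, FP=6+5+8=19, FN=2+5+2=9 → 30/58 = 0.51724

0.5172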